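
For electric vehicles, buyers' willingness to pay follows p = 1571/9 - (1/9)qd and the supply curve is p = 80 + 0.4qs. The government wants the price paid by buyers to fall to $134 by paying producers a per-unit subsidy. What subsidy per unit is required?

Required subsidy s = $92 per unit

At a buyer price of 134, quantity demanded is 1571 − 9·134 = 365.
Sellers supply 365 only when they receive ps = 80 + 0.4·365 = 226.
s = ps − pb = 226 − 134 = 92.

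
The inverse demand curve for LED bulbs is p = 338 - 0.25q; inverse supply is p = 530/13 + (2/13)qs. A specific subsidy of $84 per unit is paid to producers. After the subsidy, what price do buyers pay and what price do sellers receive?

Buyers pay $102; sellers receive $186

Pre-subsidy: 338 - 0.25q = 530/13 + (2/13)q gives q* = 736 and p* = 154.
With the subsidy, sellers receive ps = pb + 84 for each unit, where pb is the price buyers pay.
On the curves, pb = 338 - 0.25q and ps = 530/13 + (2/13)q; the wedge ps − pb = 84 gives 530/13 + (2/13)q − (338 - 0.25q) = 84, so q' = 944.
Then pb = 338 − 0.25·944 = 102 and ps = 530/13 + (2/13)·944 = 186.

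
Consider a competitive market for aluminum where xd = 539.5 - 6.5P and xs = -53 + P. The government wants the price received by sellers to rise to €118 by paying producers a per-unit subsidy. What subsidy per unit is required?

Required subsidy s = €45 per unit

At a seller price of 118, quantity supplied is -53 + 1·118 = 65.
Buyers absorb 65 only when they pay Pb with 539.5 − 6.5·Pb = 65, i.e. Pb = 73.
s = Ps − Pb = 118 − 73 = 45.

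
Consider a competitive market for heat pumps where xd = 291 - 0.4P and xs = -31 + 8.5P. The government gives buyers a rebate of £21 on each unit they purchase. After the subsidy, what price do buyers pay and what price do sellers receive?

Pre-subsidy: 291 - 0.4P = -31 + 8.5P gives P* = 3220/89, x* = 24611/89.
With the rebate, buyers effectively pay Pb = Ps − 21, where Ps is the price sellers receive.
Demand in terms of Ps becomes xd = 291 − 0.4(Ps − 21) = 299.4 - 0.4Ps. Setting this equal to supply: 299.4 - 0.4Ps = -31 + 8.5Ps, so Ps = 3304/89.
Buyers pay Pb = 3304/89 − 21 = 1435/89; x' = -31 + 8.5·(3304/89) = 25325/89.

Buyers pay 1435/89; sellers receive 3304/89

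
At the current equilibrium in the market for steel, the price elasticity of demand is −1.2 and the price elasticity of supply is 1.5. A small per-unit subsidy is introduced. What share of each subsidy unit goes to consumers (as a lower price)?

For a small subsidy around the equilibrium, the benefit split depends on the relative slopes, which at a point are proportional to the elasticities.
Buyer share = εs/(εs + |εd|) = 1.5/(1.5 + 1.2) = 5/9; seller share = |εd|/(εs + |εd|) = 4/9.

Consumer share = 5/9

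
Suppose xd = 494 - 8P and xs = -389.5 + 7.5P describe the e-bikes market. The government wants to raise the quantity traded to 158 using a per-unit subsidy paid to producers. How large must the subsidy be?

At x = 158, invert demand for the buyer price: Pb = (494 − 158)/8 = 42; invert supply for the seller price: Ps = (158 − (-389.5))/7.5 = 73.
The subsidy must fill the gap: s = Ps − Pb = 73 − 42 = 31.

Required subsidy s = 31 per unit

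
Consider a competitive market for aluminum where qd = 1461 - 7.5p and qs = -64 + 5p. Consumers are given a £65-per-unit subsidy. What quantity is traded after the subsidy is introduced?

q' = 741

Pre-subsidy: 1461 - 7.5p = -64 + 5p gives p* = 122, q* = 546.
With the rebate, buyers effectively pay pb = ps − 65, where ps is the price sellers receive.
Demand in terms of ps becomes qd = 1461 − 7.5(ps − 65) = 1948.5 - 7.5ps. Setting this equal to supply: 1948.5 - 7.5ps = -64 + 5ps, so ps = 161.
Buyers pay pb = 161 − 65 = 96; q' = -64 + 5·161 = 741.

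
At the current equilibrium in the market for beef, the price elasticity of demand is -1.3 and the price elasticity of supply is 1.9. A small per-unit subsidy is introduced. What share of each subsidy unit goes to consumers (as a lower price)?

For a small subsidy around the equilibrium, the benefit split depends on the relative slopes, which at a point are proportional to the elasticities.
Buyer share = εs/(εs + |εd|) = 1.9/(1.9 + 1.3) = 0.59375; seller share = |εd|/(εs + |εd|) = 0.40625.

Consumer share = 0.59375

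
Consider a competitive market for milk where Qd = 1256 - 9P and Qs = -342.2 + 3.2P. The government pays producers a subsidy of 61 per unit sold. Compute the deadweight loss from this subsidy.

Deadweight loss = 4392

Pre-subsidy: 1256 - 9P = -342.2 + 3.2P gives P* = 131, Q* = 77.
With the subsidy, sellers receive Ps = Pb + 61 for each unit, where Pb is the price buyers pay.
Supply in terms of Pb becomes Qs = -342.2 + 3.2(Pb + 61) = -147 + 3.2Pb. Setting this equal to demand: 1256 - 9Pb = -147 + 3.2Pb, so Pb = 115.
Sellers receive Ps = 115 + 61 = 176; Q' = 1256 − 9·115 = 221.
The subsidy expands output by 221 − 77 = 144 past the efficient level; on those units the gap between marginal cost and willingness to pay runs from 0 up to 61.
DWL = ½ × 61 × 144 = 4392.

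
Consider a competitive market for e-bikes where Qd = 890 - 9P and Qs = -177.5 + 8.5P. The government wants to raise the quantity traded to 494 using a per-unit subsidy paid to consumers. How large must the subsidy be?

At Q = 494, invert demand for the buyer price: Pb = (890 − 494)/9 = 44; invert supply for the seller price: Ps = (494 − (-177.5))/8.5 = 79.
The subsidy must fill the gap: s = Ps − Pb = 79 − 44 = 35.

Required subsidy s = 35 per unit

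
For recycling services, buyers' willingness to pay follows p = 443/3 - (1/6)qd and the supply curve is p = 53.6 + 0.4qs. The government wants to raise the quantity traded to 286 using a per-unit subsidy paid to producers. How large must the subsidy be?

Required subsidy s = 68 per unit

At q = 286, from the demand curve buyers pay pb = 443/3 − (1/6)·286 = 100; from the supply curve sellers need ps = 53.6 + 0.4·286 = 168.
The subsidy must fill the gap: s = ps − pb = 168 − 100 = 68.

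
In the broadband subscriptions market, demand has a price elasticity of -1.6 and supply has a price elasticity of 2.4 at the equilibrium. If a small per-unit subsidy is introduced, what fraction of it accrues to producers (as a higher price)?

Producer share = 0.4

For a small subsidy around the equilibrium, the benefit split depends on the relative slopes, which at a point are proportional to the elasticities.
Buyer share = εs/(εs + |εd|) = 2.4/(2.4 + 1.6) = 0.6; seller share = |εd|/(εs + |εd|) = 0.4.
So producers capture 0.4 of the subsidy.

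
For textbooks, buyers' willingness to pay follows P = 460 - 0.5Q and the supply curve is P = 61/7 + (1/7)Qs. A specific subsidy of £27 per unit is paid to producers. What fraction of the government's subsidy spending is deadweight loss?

Pre-subsidy: 460 - 0.5Q = 61/7 + (1/7)Q gives Q* = 702 and P* = 109.
With the subsidy, sellers receive Ps = Pb + 27 for each unit, where Pb is the price buyers pay.
On the curves, Pb = 460 - 0.5Q and Ps = 61/7 + (1/7)Q; the wedge Ps − Pb = 27 gives 61/7 + (1/7)Q − (460 - 0.5Q) = 27, so Q' = 744.
Then Pb = 460 − 0.5·744 = 88 and Ps = 61/7 + (1/7)·744 = 115.
ΔCS = ½(702 + 744)(109 − 88) = 15183; ΔPS = ½(702 + 744)(115 − 109) = 4338.
Government spending = 27 × 744 = 20088.
DWL = ½ × 27 × (744 − 702) = 567; fraction = 567 / 20088 = 7/248.

DWL / government spending = 7/248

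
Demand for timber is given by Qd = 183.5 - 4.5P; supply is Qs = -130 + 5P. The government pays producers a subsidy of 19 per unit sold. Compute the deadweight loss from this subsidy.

Pre-subsidy: 183.5 - 4.5P = -130 + 5P gives P* = 33, Q* = 35.
With the subsidy, sellers receive Ps = Pb + 19 for each unit, where Pb is the price buyers pay.
Supply in terms of Pb becomes Qs = -130 + 5(Pb + 19) = -35 + 5Pb. Setting this equal to demand: 183.5 - 4.5Pb = -35 + 5Pb, so Pb = 23.
Sellers receive Ps = 23 + 19 = 42; Q' = 183.5 − 4.5·23 = 80.
The subsidy expands output by 80 − 35 = 45 past the efficient level; on those units the gap between marginal cost and willingness to pay runs from 0 up to 19.
DWL = ½ × 19 × 45 = 427.5.

Deadweight loss = 427.5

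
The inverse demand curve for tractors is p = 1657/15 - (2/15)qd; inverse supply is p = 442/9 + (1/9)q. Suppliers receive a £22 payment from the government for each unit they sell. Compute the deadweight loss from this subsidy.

Pre-subsidy: 1657/15 - (2/15)q = 442/9 + (1/9)q gives q* = 251 and p* = 77.
With the subsidy, sellers receive ps = pb + 22 for each unit, where pb is the price buyers pay.
On the curves, pb = 1657/15 - (2/15)q and ps = 442/9 + (1/9)q; the wedge ps − pb = 22 gives 442/9 + (1/9)q − (1657/15 - (2/15)q) = 22, so q' = 341.
Then pb = 1657/15 − (2/15)·341 = 65 and ps = 442/9 + (1/9)·341 = 87.
The subsidy expands output by 341 − 251 = 90 past the efficient level; on those units the gap between marginal cost and willingness to pay runs from 0 up to 22.
DWL = ½ × 22 × 90 = 990.

Deadweight loss = £990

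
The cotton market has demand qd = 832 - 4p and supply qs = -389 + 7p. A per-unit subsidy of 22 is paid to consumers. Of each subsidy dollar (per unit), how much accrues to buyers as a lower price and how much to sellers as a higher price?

Buyers gain 14 per unit; sellers gain 8 per unit

Pre-subsidy: 832 - 4p = -389 + 7p gives p* = 111, q* = 388.
With the rebate, buyers effectively pay pb = ps − 22, where ps is the price sellers receive.
Demand in terms of ps becomes qd = 832 − 4(ps − 22) = 920 - 4ps. Setting this equal to supply: 920 - 4ps = -389 + 7ps, so ps = 119.
Buyers pay pb = 119 − 22 = 97; q' = -389 + 7·119 = 444.
Buyers' price falls by p* − pb = 111 − 97 = 14; sellers' price rises by ps − p* = 119 − 111 = 8.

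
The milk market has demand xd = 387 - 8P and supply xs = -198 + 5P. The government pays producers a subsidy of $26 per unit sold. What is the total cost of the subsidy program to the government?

Government cost = $2782

Pre-subsidy: 387 - 8P = -198 + 5P gives P* = 45, x* = 27.
With the subsidy, sellers receive Ps = Pb + 26 for each unit, where Pb is the price buyers pay.
Supply in terms of Pb becomes xs = -198 + 5(Pb + 26) = -68 + 5Pb. Setting this equal to demand: 387 - 8Pb = -68 + 5Pb, so Pb = 35.
Sellers receive Ps = 35 + 26 = 61; x' = 387 − 8·35 = 107.
Government outlay = subsidy × quantity = 26 × 107 = 2782.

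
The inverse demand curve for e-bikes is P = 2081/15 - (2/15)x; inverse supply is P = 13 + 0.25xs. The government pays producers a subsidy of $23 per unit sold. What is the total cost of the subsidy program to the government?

Pre-subsidy: 2081/15 - (2/15)x = 13 + 0.25x gives x* = 328 and P* = 95.
With the subsidy, sellers receive Ps = Pb + 23 for each unit, where Pb is the price buyers pay.
On the curves, Pb = 2081/15 - (2/15)x and Ps = 13 + 0.25x; the wedge Ps − Pb = 23 gives 13 + 0.25x − (2081/15 - (2/15)x) = 23, so x' = 388.
Then Pb = 2081/15 − (2/15)·388 = 87 and Ps = 13 + 0.25·388 = 110.
Government outlay = subsidy × quantity = 23 × 388 = 8924.

Government cost = $8924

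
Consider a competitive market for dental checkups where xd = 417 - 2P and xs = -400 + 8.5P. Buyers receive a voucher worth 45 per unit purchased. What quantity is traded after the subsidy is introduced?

Pre-subsidy: 417 - 2P = -400 + 8.5P gives P* = 1634/21, x* = 5489/21.
With the rebate, buyers effectively pay Pb = Ps − 45, where Ps is the price sellers receive.
Demand in terms of Ps becomes xd = 417 − 2(Ps − 45) = 507 - 2Ps. Setting this equal to supply: 507 - 2Ps = -400 + 8.5Ps, so Ps = 1814/21.
Buyers pay Pb = 1814/21 − 45 = 869/21; x' = -400 + 8.5·(1814/21) = 7019/21.

x' = 7019/21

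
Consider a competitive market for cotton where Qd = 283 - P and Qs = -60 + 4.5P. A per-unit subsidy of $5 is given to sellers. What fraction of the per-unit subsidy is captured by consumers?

Consumer share = 9/11

Pre-subsidy: 283 - P = -60 + 4.5P gives P* = 686/11, Q* = 2427/11.
With the subsidy, sellers receive Ps = Pb + 5 for each unit, where Pb is the price buyers pay.
Supply in terms of Pb becomes Qs = -60 + 4.5(Pb + 5) = -37.5 + 4.5Pb. Setting this equal to demand: 283 - Pb = -37.5 + 4.5Pb, so Pb = 641/11.
Sellers receive Ps = 641/11 + 5 = 696/11; Q' = 283 − 1·(641/11) = 2472/11.
Buyers' price falls by P* − Pb = 686/11 − 641/11 = 45/11; sellers' price rises by Ps − P* = 696/11 − 686/11 = 10/11.
So consumers capture (45/11)/5 = 9/11 of each unit of subsidy.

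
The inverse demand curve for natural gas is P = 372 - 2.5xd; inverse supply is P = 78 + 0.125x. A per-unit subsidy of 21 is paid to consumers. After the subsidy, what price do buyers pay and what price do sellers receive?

Pre-subsidy: 372 - 2.5x = 78 + 0.125x gives x* = 112 and P* = 92.
With the rebate, buyers effectively pay Pb = Ps − 21, where Ps is the price sellers receive.
On the curves, Pb = 372 - 2.5x and Ps = 78 + 0.125x; the wedge Ps − Pb = 21 gives 78 + 0.125x − (372 - 2.5x) = 21, so x' = 120.
Then Pb = 372 − 2.5·120 = 72 and Ps = 78 + 0.125·120 = 93.

Buyers pay 72; sellers receive 93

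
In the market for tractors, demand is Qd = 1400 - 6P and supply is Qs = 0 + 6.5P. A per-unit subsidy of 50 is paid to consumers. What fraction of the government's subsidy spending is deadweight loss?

Pre-subsidy: 1400 - 6P = 0 + 6.5P gives P* = 112, Q* = 728.
With the rebate, buyers effectively pay Pb = Ps − 50, where Ps is the price sellers receive.
Demand in terms of Ps becomes Qd = 1400 − 6(Ps − 50) = 1700 - 6Ps. Setting this equal to supply: 1700 - 6Ps = 0 + 6.5Ps, so Ps = 136.
Buyers pay Pb = 136 − 50 = 86; Q' = 0 + 6.5·136 = 884.
ΔCS = ½(728 + 884)(112 − 86) = 20956; ΔPS = ½(728 + 884)(136 − 112) = 19344.
Government spending = 50 × 884 = 44200.
DWL = ½ × 50 × (884 − 728) = 3900; fraction = 3900 / 44200 = 3/34.

DWL / government spending = 3/34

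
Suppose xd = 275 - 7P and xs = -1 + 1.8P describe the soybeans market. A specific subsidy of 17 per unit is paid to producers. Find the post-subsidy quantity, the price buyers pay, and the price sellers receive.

x' = 3511/44; buyers pay 1227/44; sellers receive 1975/44

Pre-subsidy: 275 - 7P = -1 + 1.8P gives P* = 345/11, x* = 610/11.
With the subsidy, sellers receive Ps = Pb + 17 for each unit, where Pb is the price buyers pay.
Supply in terms of Pb becomes xs = -1 + 1.8(Pb + 17) = 29.6 + 1.8Pb. Setting this equal to demand: 275 - 7Pb = 29.6 + 1.8Pb, so Pb = 1227/44.
Sellers receive Ps = 1227/44 + 17 = 1975/44; x' = 275 − 7·(1227/44) = 3511/44.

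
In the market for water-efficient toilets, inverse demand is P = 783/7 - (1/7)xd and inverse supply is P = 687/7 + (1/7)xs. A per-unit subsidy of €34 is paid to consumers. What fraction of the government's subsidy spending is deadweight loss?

Pre-subsidy: 783/7 - (1/7)x = 687/7 + (1/7)x gives x* = 48 and P* = 105.
With the rebate, buyers effectively pay Pb = Ps − 34, where Ps is the price sellers receive.
On the curves, Pb = 783/7 - (1/7)x and Ps = 687/7 + (1/7)x; the wedge Ps − Pb = 34 gives 687/7 + (1/7)x − (783/7 - (1/7)x) = 34, so x' = 167.
Then Pb = 783/7 − (1/7)·167 = 88 and Ps = 687/7 + (1/7)·167 = 122.
ΔCS = ½(48 + 167)(105 − 88) = 1827.5; ΔPS = ½(48 + 167)(122 − 105) = 1827.5.
Government spending = 34 × 167 = 5678.
DWL = ½ × 34 × (167 − 48) = 2023; fraction = 2023 / 5678 = 119/334.

DWL / government spending = 119/334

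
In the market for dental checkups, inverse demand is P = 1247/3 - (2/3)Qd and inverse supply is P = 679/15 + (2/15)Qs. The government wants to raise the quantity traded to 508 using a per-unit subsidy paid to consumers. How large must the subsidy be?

Required subsidy s = 36 per unit

At Q = 508, from the demand curve buyers pay Pb = 1247/3 − (2/3)·508 = 77; from the supply curve sellers need Ps = 679/15 + (2/15)·508 = 113.
The subsidy must fill the gap: s = Ps − Pb = 113 − 77 = 36.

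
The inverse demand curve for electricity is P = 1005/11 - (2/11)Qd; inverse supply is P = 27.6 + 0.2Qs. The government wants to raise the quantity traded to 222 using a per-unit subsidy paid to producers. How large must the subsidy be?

Required subsidy s = 21 per unit

At Q = 222, from the demand curve buyers pay Pb = 1005/11 − (2/11)·222 = 51; from the supply curve sellers need Ps = 27.6 + 0.2·222 = 72.
The subsidy must fill the gap: s = Ps − Pb = 72 − 51 = 21.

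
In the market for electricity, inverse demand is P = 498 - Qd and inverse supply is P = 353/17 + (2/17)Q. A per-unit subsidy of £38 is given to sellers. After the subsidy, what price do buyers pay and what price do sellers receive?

Pre-subsidy: 498 - Q = 353/17 + (2/17)Q gives Q* = 427 and P* = 71.
With the subsidy, sellers receive Ps = Pb + 38 for each unit, where Pb is the price buyers pay.
On the curves, Pb = 498 - Q and Ps = 353/17 + (2/17)Q; the wedge Ps − Pb = 38 gives 353/17 + (2/17)Q − (498 - Q) = 38, so Q' = 461.
Then Pb = 498 − 1·461 = 37 and Ps = 353/17 + (2/17)·461 = 75.

Buyers pay £37; sellers receive £75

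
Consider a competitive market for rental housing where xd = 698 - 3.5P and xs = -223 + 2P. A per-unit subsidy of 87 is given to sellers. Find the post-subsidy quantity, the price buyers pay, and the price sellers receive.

x' = 2449/11; buyers pay 1494/11; sellers receive 2451/11

Pre-subsidy: 698 - 3.5P = -223 + 2P gives P* = 1842/11, x* = 1231/11.
With the subsidy, sellers receive Ps = Pb + 87 for each unit, where Pb is the price buyers pay.
Supply in terms of Pb becomes xs = -223 + 2(Pb + 87) = -49 + 2Pb. Setting this equal to demand: 698 - 3.5Pb = -49 + 2Pb, so Pb = 1494/11.
Sellers receive Ps = 1494/11 + 87 = 2451/11; x' = 698 − 3.5·(1494/11) = 2449/11.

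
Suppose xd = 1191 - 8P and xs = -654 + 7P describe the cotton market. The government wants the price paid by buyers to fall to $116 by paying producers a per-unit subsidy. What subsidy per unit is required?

Required subsidy s = $15 per unit

At a buyer price of 116, quantity demanded is 1191 − 8·116 = 263.
Sellers supply 263 only when they receive Ps with -654 + 7·Ps = 263, i.e. Ps = 131.
s = Ps − Pb = 131 − 116 = 15.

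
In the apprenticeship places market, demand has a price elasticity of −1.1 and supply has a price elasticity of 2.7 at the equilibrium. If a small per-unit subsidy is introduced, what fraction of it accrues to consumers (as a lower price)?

Consumer share = 27/38

For a small subsidy around the equilibrium, the benefit split depends on the relative slopes, which at a point are proportional to the elasticities.
Buyer share = εs/(εs + |εd|) = 2.7/(2.7 + 1.1) = 27/38; seller share = |εd|/(εs + |εd|) = 11/38.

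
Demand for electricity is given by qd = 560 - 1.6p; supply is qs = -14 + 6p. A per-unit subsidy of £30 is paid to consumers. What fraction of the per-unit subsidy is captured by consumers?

Consumer share = 15/19

Pre-subsidy: 560 - 1.6p = -14 + 6p gives p* = 1435/19, q* = 8344/19.
With the rebate, buyers effectively pay pb = ps − 30, where ps is the price sellers receive.
Demand in terms of ps becomes qd = 560 − 1.6(ps − 30) = 608 - 1.6ps. Setting this equal to supply: 608 - 1.6ps = -14 + 6ps, so ps = 1555/19.
Buyers pay pb = 1555/19 − 30 = 985/19; q' = -14 + 6·(1555/19) = 9064/19.
Buyers' price falls by p* − pb = 1435/19 − 985/19 = 450/19; sellers' price rises by ps − p* = 1555/19 − 1435/19 = 120/19.
So consumers capture (450/19)/30 = 15/19 of each unit of subsidy.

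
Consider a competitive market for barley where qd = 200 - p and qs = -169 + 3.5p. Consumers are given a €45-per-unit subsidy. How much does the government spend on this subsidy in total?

Pre-subsidy: 200 - p = -169 + 3.5p gives p* = 82, q* = 118.
With the rebate, buyers effectively pay pb = ps − 45, where ps is the price sellers receive.
Demand in terms of ps becomes qd = 200 − 1(ps − 45) = 245 - ps. Setting this equal to supply: 245 - ps = -169 + 3.5ps, so ps = 92.
Buyers pay pb = 92 − 45 = 47; q' = -169 + 3.5·92 = 153.
Government outlay = subsidy × quantity = 45 × 153 = 6885.

Government cost = €6885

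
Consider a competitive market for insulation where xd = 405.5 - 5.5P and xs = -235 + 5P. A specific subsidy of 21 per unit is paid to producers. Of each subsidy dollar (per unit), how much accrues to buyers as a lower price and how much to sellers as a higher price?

Pre-subsidy: 405.5 - 5.5P = -235 + 5P gives P* = 61, x* = 70.
With the subsidy, sellers receive Ps = Pb + 21 for each unit, where Pb is the price buyers pay.
Supply in terms of Pb becomes xs = -235 + 5(Pb + 21) = -130 + 5Pb. Setting this equal to demand: 405.5 - 5.5Pb = -130 + 5Pb, so Pb = 51.
Sellers receive Ps = 51 + 21 = 72; x' = 405.5 − 5.5·51 = 125.
Buyers' price falls by P* − Pb = 61 − 51 = 10; sellers' price rises by Ps − P* = 72 − 61 = 11.

Buyers gain 10 per unit; sellers gain 11 per unit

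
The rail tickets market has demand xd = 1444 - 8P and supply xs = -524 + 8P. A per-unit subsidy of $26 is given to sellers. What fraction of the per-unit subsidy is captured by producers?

Pre-subsidy: 1444 - 8P = -524 + 8P gives P* = 123, x* = 460.
With the subsidy, sellers receive Ps = Pb + 26 for each unit, where Pb is the price buyers pay.
Supply in terms of Pb becomes xs = -524 + 8(Pb + 26) = -316 + 8Pb. Setting this equal to demand: 1444 - 8Pb = -316 + 8Pb, so Pb = 110.
Sellers receive Ps = 110 + 26 = 136; x' = 1444 − 8·110 = 564.
Buyers' price falls by P* − Pb = 123 − 110 = 13; sellers' price rises by Ps − P* = 136 − 123 = 13.
So producers capture 13/26 = 0.5 of each unit of subsidy.

Producer share = 0.5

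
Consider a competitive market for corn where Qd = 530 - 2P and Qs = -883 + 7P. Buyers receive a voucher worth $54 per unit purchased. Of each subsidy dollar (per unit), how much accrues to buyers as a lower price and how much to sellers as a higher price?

Pre-subsidy: 530 - 2P = -883 + 7P gives P* = 157, Q* = 216.
With the rebate, buyers effectively pay Pb = Ps − 54, where Ps is the price sellers receive.
Demand in terms of Ps becomes Qd = 530 − 2(Ps − 54) = 638 - 2Ps. Setting this equal to supply: 638 - 2Ps = -883 + 7Ps, so Ps = 169.
Buyers pay Pb = 169 − 54 = 115; Q' = -883 + 7·169 = 300.
Buyers' price falls by P* − Pb = 157 − 115 = 42; sellers' price rises by Ps − P* = 169 − 157 = 12.

Buyers gain $42 per unit; sellers gain $12 per unit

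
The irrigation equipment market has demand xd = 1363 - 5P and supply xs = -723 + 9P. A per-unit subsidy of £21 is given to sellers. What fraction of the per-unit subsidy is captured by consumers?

Consumer share = 9/14

Pre-subsidy: 1363 - 5P = -723 + 9P gives P* = 149, x* = 618.
With the subsidy, sellers receive Ps = Pb + 21 for each unit, where Pb is the price buyers pay.
Supply in terms of Pb becomes xs = -723 + 9(Pb + 21) = -534 + 9Pb. Setting this equal to demand: 1363 - 5Pb = -534 + 9Pb, so Pb = 135.5.
Sellers receive Ps = 135.5 + 21 = 156.5; x' = 1363 − 5·135.5 = 685.5.
Buyers' price falls by P* − Pb = 149 − 135.5 = 13.5; sellers' price rises by Ps − P* = 156.5 − 149 = 7.5.
So consumers capture 13.5/21 = 9/14 of each unit of subsidy.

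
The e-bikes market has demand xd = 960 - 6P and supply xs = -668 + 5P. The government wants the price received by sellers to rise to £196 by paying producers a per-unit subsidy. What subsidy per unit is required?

At a seller price of 196, quantity supplied is -668 + 5·196 = 312.
Buyers absorb 312 only when they pay Pb with 960 − 6·Pb = 312, i.e. Pb = 108.
s = Ps − Pb = 196 − 108 = 88.

Required subsidy s = £88 per unit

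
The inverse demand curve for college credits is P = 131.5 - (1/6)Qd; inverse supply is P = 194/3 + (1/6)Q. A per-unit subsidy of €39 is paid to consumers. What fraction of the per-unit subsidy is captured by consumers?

Consumer share = 0.5

Pre-subsidy: 131.5 - (1/6)Q = 194/3 + (1/6)Q gives Q* = 200.5 and P* = 1177/12.
With the rebate, buyers effectively pay Pb = Ps − 39, where Ps is the price sellers receive.
On the curves, Pb = 131.5 - (1/6)Q and Ps = 194/3 + (1/6)Q; the wedge Ps − Pb = 39 gives 194/3 + (1/6)Q − (131.5 - (1/6)Q) = 39, so Q' = 317.5.
Then Pb = 131.5 − (1/6)·317.5 = 943/12 and Ps = 194/3 + (1/6)·317.5 = 1411/12.
Buyers' price falls by P* − Pb = 1177/12 − 943/12 = 19.5; sellers' price rises by Ps − P* = 1411/12 − 1177/12 = 19.5.
So consumers capture 19.5/39 = 0.5 of each unit of subsidy.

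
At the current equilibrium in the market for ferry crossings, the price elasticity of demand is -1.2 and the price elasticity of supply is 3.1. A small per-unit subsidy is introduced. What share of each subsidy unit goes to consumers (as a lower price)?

Consumer share = 31/43

For a small subsidy around the equilibrium, the benefit split depends on the relative slopes, which at a point are proportional to the elasticities.
Buyer share = εs/(εs + |εd|) = 3.1/(3.1 + 1.2) = 31/43; seller share = |εd|/(εs + |εd|) = 12/43.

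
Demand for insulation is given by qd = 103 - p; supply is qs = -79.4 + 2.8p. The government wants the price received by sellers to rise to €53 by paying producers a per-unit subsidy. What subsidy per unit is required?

At a seller price of 53, quantity supplied is -79.4 + 2.8·53 = 69.
Buyers absorb 69 only when they pay pb with 103 − 1·pb = 69, i.e. pb = 34.
s = ps − pb = 53 − 34 = 19.

Required subsidy s = €19 per unit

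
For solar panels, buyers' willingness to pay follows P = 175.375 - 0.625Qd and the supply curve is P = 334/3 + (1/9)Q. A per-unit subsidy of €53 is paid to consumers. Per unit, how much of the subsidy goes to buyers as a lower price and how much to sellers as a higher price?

Buyers gain €45 per unit; sellers gain €8 per unit

Pre-subsidy: 175.375 - 0.625Q = 334/3 + (1/9)Q gives Q* = 87 and P* = 121.
With the rebate, buyers effectively pay Pb = Ps − 53, where Ps is the price sellers receive.
On the curves, Pb = 175.375 - 0.625Q and Ps = 334/3 + (1/9)Q; the wedge Ps − Pb = 53 gives 334/3 + (1/9)Q − (175.375 - 0.625Q) = 53, so Q' = 159.
Then Pb = 175.375 − 0.625·159 = 76 and Ps = 334/3 + (1/9)·159 = 129.
Buyers' price falls by P* − Pb = 121 − 76 = 45; sellers' price rises by Ps − P* = 129 − 121 = 8.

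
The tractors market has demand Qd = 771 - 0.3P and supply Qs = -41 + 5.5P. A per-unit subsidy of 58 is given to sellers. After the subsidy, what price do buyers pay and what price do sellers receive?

Pre-subsidy: 771 - 0.3P = -41 + 5.5P gives P* = 140, Q* = 729.
With the subsidy, sellers receive Ps = Pb + 58 for each unit, where Pb is the price buyers pay.
Supply in terms of Pb becomes Qs = -41 + 5.5(Pb + 58) = 278 + 5.5Pb. Setting this equal to demand: 771 - 0.3Pb = 278 + 5.5Pb, so Pb = 85.
Sellers receive Ps = 85 + 58 = 143; Q' = 771 − 0.3·85 = 745.5.

Buyers pay 85; sellers receive 143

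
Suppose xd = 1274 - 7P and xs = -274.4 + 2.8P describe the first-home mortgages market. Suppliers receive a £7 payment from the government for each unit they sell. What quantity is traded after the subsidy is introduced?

x' = 182

Pre-subsidy: 1274 - 7P = -274.4 + 2.8P gives P* = 158, x* = 168.
With the subsidy, sellers receive Ps = Pb + 7 for each unit, where Pb is the price buyers pay.
Supply in terms of Pb becomes xs = -274.4 + 2.8(Pb + 7) = -254.8 + 2.8Pb. Setting this equal to demand: 1274 - 7Pb = -254.8 + 2.8Pb, so Pb = 156.
Sellers receive Ps = 156 + 7 = 163; x' = 1274 − 7·156 = 182.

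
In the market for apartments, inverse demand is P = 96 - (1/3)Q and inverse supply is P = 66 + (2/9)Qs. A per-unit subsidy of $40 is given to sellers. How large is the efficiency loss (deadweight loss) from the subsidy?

Deadweight loss = $1440

Pre-subsidy: 96 - (1/3)Q = 66 + (2/9)Q gives Q* = 54 and P* = 78.
With the subsidy, sellers receive Ps = Pb + 40 for each unit, where Pb is the price buyers pay.
On the curves, Pb = 96 - (1/3)Q and Ps = 66 + (2/9)Q; the wedge Ps − Pb = 40 gives 66 + (2/9)Q − (96 - (1/3)Q) = 40, so Q' = 126.
Then Pb = 96 − (1/3)·126 = 54 and Ps = 66 + (2/9)·126 = 94.
The subsidy expands output by 126 − 54 = 72 past the efficient level; on those units the gap between marginal cost and willingness to pay runs from 0 up to 40.
DWL = ½ × 40 × 72 = 1440.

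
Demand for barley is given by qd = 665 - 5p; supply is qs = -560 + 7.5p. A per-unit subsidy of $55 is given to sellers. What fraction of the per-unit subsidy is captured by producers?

Pre-subsidy: 665 - 5p = -560 + 7.5p gives p* = 98, q* = 175.
With the subsidy, sellers receive ps = pb + 55 for each unit, where pb is the price buyers pay.
Supply in terms of pb becomes qs = -560 + 7.5(pb + 55) = -147.5 + 7.5pb. Setting this equal to demand: 665 - 5pb = -147.5 + 7.5pb, so pb = 65.
Sellers receive ps = 65 + 55 = 120; q' = 665 − 5·65 = 340.
Buyers' price falls by p* − pb = 98 − 65 = 33; sellers' price rises by ps − p* = 120 − 98 = 22.
So producers capture 22/55 = 0.4 of each unit of subsidy.

Producer share = 0.4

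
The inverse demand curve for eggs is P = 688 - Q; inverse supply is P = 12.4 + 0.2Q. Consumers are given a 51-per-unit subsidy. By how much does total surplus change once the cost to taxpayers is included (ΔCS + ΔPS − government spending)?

Net change in total surplus = -1083.75

Pre-subsidy: 688 - Q = 12.4 + 0.2Q gives Q* = 563 and P* = 125.
With the rebate, buyers effectively pay Pb = Ps − 51, where Ps is the price sellers receive.
On the curves, Pb = 688 - Q and Ps = 12.4 + 0.2Q; the wedge Ps − Pb = 51 gives 12.4 + 0.2Q − (688 - Q) = 51, so Q' = 605.5.
Then Pb = 688 − 1·605.5 = 82.5 and Ps = 12.4 + 0.2·605.5 = 133.5.
ΔCS = ½(563 + 605.5)(125 − 82.5) = 24830.625; ΔPS = ½(563 + 605.5)(133.5 − 125) = 4966.125.
Government spending = 51 × 605.5 = 30880.5.
Net change = 24830.625 + 4966.125 − 30880.5 = -1083.75. The loss equals the DWL triangle ½·51·42.5.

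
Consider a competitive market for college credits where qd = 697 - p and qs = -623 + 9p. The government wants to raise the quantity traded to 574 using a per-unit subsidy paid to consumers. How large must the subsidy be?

Required subsidy s = 10 per unit

At q = 574, invert demand for the buyer price: pb = (697 − 574)/1 = 123; invert supply for the seller price: ps = (574 − (-623))/9 = 133.
The subsidy must fill the gap: s = ps − pb = 133 − 123 = 10.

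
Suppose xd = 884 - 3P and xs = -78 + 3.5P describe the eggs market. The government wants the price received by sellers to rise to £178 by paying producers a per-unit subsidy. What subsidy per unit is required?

At a seller price of 178, quantity supplied is -78 + 3.5·178 = 545.
Buyers absorb 545 only when they pay Pb with 884 − 3·Pb = 545, i.e. Pb = 113.
s = Ps − Pb = 178 − 113 = 65.

Required subsidy s = £65 per unit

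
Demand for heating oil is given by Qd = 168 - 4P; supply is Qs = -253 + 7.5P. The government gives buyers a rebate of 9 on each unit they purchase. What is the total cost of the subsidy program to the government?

Pre-subsidy: 168 - 4P = -253 + 7.5P gives P* = 842/23, Q* = 496/23.
With the rebate, buyers effectively pay Pb = Ps − 9, where Ps is the price sellers receive.
Demand in terms of Ps becomes Qd = 168 − 4(Ps − 9) = 204 - 4Ps. Setting this equal to supply: 204 - 4Ps = -253 + 7.5Ps, so Ps = 914/23.
Buyers pay Pb = 914/23 − 9 = 707/23; Q' = -253 + 7.5·(914/23) = 1036/23.
Government outlay = subsidy × quantity = 9 × 1036/23 = 9324/23.

Government cost = 9324/23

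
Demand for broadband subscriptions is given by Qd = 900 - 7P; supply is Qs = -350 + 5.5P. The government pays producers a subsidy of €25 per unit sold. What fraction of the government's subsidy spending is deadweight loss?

DWL / government spending = 77/554

Pre-subsidy: 900 - 7P = -350 + 5.5P gives P* = 100, Q* = 200.
With the subsidy, sellers receive Ps = Pb + 25 for each unit, where Pb is the price buyers pay.
Supply in terms of Pb becomes Qs = -350 + 5.5(Pb + 25) = -212.5 + 5.5Pb. Setting this equal to demand: 900 - 7Pb = -212.5 + 5.5Pb, so Pb = 89.
Sellers receive Ps = 89 + 25 = 114; Q' = 900 − 7·89 = 277.
ΔCS = ½(200 + 277)(100 − 89) = 2623.5; ΔPS = ½(200 + 277)(114 − 100) = 3339.
Government spending = 25 × 277 = 6925.
DWL = ½ × 25 × (277 − 200) = 962.5; fraction = 962.5 / 6925 = 77/554.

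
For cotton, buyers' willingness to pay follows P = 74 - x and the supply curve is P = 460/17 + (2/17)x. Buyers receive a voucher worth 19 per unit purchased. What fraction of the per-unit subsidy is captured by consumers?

Consumer share = 17/19

Pre-subsidy: 74 - x = 460/17 + (2/17)x gives x* = 42 and P* = 32.
With the rebate, buyers effectively pay Pb = Ps − 19, where Ps is the price sellers receive.
On the curves, Pb = 74 - x and Ps = 460/17 + (2/17)x; the wedge Ps − Pb = 19 gives 460/17 + (2/17)x − (74 - x) = 19, so x' = 59.
Then Pb = 74 − 1·59 = 15 and Ps = 460/17 + (2/17)·59 = 34.
Buyers' price falls by P* − Pb = 32 − 15 = 17; sellers' price rises by Ps − P* = 34 − 32 = 2.
So consumers capture 17/19 = 17/19 of each unit of subsidy.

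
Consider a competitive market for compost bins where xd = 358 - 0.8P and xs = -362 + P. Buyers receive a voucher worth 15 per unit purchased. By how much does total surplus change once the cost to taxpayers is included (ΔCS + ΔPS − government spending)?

Net change in total surplus = -50

Pre-subsidy: 358 - 0.8P = -362 + P gives P* = 400, x* = 38.
With the rebate, buyers effectively pay Pb = Ps − 15, where Ps is the price sellers receive.
Demand in terms of Ps becomes xd = 358 − 0.8(Ps − 15) = 370 - 0.8Ps. Setting this equal to supply: 370 - 0.8Ps = -362 + Ps, so Ps = 1220/3.
Buyers pay Pb = 1220/3 − 15 = 1175/3; x' = -362 + 1·(1220/3) = 134/3.
ΔCS = ½(38 + 134/3)(400 − 1175/3) = 3100/9; ΔPS = ½(38 + 134/3)(1220/3 − 400) = 2480/9.
Government spending = 15 × 134/3 = 670.
Net change = 3100/9 + 2480/9 − 670 = -50. The loss equals the DWL triangle ½·15·20/3.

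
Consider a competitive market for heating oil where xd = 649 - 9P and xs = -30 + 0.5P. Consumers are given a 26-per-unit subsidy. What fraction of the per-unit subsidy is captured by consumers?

Pre-subsidy: 649 - 9P = -30 + 0.5P gives P* = 1358/19, x* = 109/19.
With the rebate, buyers effectively pay Pb = Ps − 26, where Ps is the price sellers receive.
Demand in terms of Ps becomes xd = 649 − 9(Ps − 26) = 883 - 9Ps. Setting this equal to supply: 883 - 9Ps = -30 + 0.5Ps, so Ps = 1826/19.
Buyers pay Pb = 1826/19 − 26 = 1332/19; x' = -30 + 0.5·(1826/19) = 343/19.
Buyers' price falls by P* − Pb = 1358/19 − 1332/19 = 26/19; sellers' price rises by Ps − P* = 1826/19 − 1358/19 = 468/19.
So consumers capture (26/19)/26 = 1/19 of each unit of subsidy.

Consumer share = 1/19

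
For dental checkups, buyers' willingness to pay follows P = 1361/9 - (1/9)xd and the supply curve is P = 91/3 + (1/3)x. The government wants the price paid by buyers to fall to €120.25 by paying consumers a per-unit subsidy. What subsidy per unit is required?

At a buyer price of 120.25, quantity demanded is 1361 − 9·120.25 = 278.75.
Sellers supply 278.75 only when they receive Ps = 91/3 + (1/3)·278.75 = 123.25.
s = Ps − Pb = 123.25 − 120.25 = 3.

Required subsidy s = €3 per unit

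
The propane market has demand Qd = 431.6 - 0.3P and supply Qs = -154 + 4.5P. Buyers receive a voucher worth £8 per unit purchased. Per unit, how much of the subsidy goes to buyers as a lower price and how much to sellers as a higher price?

Pre-subsidy: 431.6 - 0.3P = -154 + 4.5P gives P* = 122, Q* = 395.
With the rebate, buyers effectively pay Pb = Ps − 8, where Ps is the price sellers receive.
Demand in terms of Ps becomes Qd = 431.6 − 0.3(Ps − 8) = 434 - 0.3Ps. Setting this equal to supply: 434 - 0.3Ps = -154 + 4.5Ps, so Ps = 122.5.
Buyers pay Pb = 122.5 − 8 = 114.5; Q' = -154 + 4.5·122.5 = 397.25.
Buyers' price falls by P* − Pb = 122 − 114.5 = 7.5; sellers' price rises by Ps − P* = 122.5 − 122 = 0.5.

Buyers gain £7.5 per unit; sellers gain £0.5 per unit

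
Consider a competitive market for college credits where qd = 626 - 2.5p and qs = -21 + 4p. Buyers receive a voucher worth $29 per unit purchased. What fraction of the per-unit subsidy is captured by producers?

Pre-subsidy: 626 - 2.5p = -21 + 4p gives p* = 1294/13, q* = 4903/13.
With the rebate, buyers effectively pay pb = ps − 29, where ps is the price sellers receive.
Demand in terms of ps becomes qd = 626 − 2.5(ps − 29) = 698.5 - 2.5ps. Setting this equal to supply: 698.5 - 2.5ps = -21 + 4ps, so ps = 1439/13.
Buyers pay pb = 1439/13 − 29 = 1062/13; q' = -21 + 4·(1439/13) = 5483/13.
Buyers' price falls by p* − pb = 1294/13 − 1062/13 = 232/13; sellers' price rises by ps − p* = 1439/13 − 1294/13 = 145/13.
So producers capture (145/13)/29 = 5/13 of each unit of subsidy.

Producer share = 5/13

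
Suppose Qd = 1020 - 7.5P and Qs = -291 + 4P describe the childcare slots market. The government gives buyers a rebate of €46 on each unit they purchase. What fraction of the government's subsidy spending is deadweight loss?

DWL / government spending = 4/19

Pre-subsidy: 1020 - 7.5P = -291 + 4P gives P* = 114, Q* = 165.
With the rebate, buyers effectively pay Pb = Ps − 46, where Ps is the price sellers receive.
Demand in terms of Ps becomes Qd = 1020 − 7.5(Ps − 46) = 1365 - 7.5Ps. Setting this equal to supply: 1365 - 7.5Ps = -291 + 4Ps, so Ps = 144.
Buyers pay Pb = 144 − 46 = 98; Q' = -291 + 4·144 = 285.
ΔCS = ½(165 + 285)(114 − 98) = 3600; ΔPS = ½(165 + 285)(144 − 114) = 6750.
Government spending = 46 × 285 = 13110.
DWL = ½ × 46 × (285 − 165) = 2760; fraction = 2760 / 13110 = 4/19.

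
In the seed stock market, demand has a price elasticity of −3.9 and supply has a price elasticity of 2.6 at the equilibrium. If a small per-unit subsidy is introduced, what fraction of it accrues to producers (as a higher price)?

Producer share = 0.6

For a small subsidy around the equilibrium, the benefit split depends on the relative slopes, which at a point are proportional to the elasticities.
Buyer share = εs/(εs + |εd|) = 2.6/(2.6 + 3.9) = 0.4; seller share = |εd|/(εs + |εd|) = 0.6.
So producers capture 0.6 of the subsidy.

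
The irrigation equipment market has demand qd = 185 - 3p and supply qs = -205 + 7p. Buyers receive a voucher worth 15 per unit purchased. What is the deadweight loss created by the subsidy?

Deadweight loss = 236.25

Pre-subsidy: 185 - 3p = -205 + 7p gives p* = 39, q* = 68.
With the rebate, buyers effectively pay pb = ps − 15, where ps is the price sellers receive.
Demand in terms of ps becomes qd = 185 − 3(ps − 15) = 230 - 3ps. Setting this equal to supply: 230 - 3ps = -205 + 7ps, so ps = 43.5.
Buyers pay pb = 43.5 − 15 = 28.5; q' = -205 + 7·43.5 = 99.5.
The subsidy expands output by 99.5 − 68 = 31.5 past the efficient level; on those units the gap between marginal cost and willingness to pay runs from 0 up to 15.
DWL = ½ × 15 × 31.5 = 236.25.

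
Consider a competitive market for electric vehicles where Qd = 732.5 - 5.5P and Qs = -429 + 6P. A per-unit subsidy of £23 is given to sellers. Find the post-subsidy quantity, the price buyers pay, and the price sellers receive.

Q' = 243; buyers pay £89; sellers receive £112

Pre-subsidy: 732.5 - 5.5P = -429 + 6P gives P* = 101, Q* = 177.
With the subsidy, sellers receive Ps = Pb + 23 for each unit, where Pb is the price buyers pay.
Supply in terms of Pb becomes Qs = -429 + 6(Pb + 23) = -291 + 6Pb. Setting this equal to demand: 732.5 - 5.5Pb = -291 + 6Pb, so Pb = 89.
Sellers receive Ps = 89 + 23 = 112; Q' = 732.5 − 5.5·89 = 243.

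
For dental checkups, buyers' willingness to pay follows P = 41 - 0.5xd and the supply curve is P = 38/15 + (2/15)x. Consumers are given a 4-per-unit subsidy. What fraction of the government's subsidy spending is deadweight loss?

Pre-subsidy: 41 - 0.5x = 38/15 + (2/15)x gives x* = 1154/19 and P* = 202/19.
With the rebate, buyers effectively pay Pb = Ps − 4, where Ps is the price sellers receive.
On the curves, Pb = 41 - 0.5x and Ps = 38/15 + (2/15)x; the wedge Ps − Pb = 4 gives 38/15 + (2/15)x − (41 - 0.5x) = 4, so x' = 1274/19.
Then Pb = 41 − 0.5·(1274/19) = 142/19 and Ps = 38/15 + (2/15)·(1274/19) = 218/19.
ΔCS = ½(1154/19 + 1274/19)(202/19 − 142/19) = 72840/361; ΔPS = ½(1154/19 + 1274/19)(218/19 − 202/19) = 19424/361.
Government spending = 4 × 1274/19 = 5096/19.
DWL = ½ × 4 × (1274/19 − 1154/19) = 240/19; fraction = (240/19) / (5096/19) = 30/637.

DWL / government spending = 30/637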